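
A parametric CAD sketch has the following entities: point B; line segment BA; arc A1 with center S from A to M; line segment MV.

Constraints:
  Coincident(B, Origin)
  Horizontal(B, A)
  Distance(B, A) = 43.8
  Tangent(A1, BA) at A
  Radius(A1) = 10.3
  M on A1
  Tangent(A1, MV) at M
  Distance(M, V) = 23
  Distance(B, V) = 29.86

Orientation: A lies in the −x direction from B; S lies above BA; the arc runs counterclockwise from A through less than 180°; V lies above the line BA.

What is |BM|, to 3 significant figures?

36.1

B is at the origin; B and A share the same y with |BA| = 43.8 and A on the −x side, so A = (-43.8, 0.00). A1 meets BA tangentially, so SA is at right angles to BA, so S = A + (0, 10.3) = (-43.8, 10.3). Since SM ⟂ MV (tangency), |SV| = √(10.3² + 23.0²) = 25.2 regardless of where M sits on A1. So V lies on both circle(B, 29.86) and circle(S, 25.2); the above-BA intersection is V = (-21.1, 21.2). M is the foot of the tangent from V: M = (-35.9, 3.63).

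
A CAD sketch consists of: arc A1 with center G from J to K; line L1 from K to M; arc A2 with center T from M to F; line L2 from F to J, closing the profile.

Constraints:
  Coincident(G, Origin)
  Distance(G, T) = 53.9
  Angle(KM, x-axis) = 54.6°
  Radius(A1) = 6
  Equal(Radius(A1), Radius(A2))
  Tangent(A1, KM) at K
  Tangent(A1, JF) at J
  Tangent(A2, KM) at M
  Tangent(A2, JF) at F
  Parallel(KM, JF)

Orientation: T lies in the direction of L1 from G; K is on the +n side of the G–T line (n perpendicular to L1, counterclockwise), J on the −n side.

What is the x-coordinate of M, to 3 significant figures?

26.3

Tangency of A1 to both parallel lines with radius 6.0 puts K and J at G ± 6.0·n: K = (-4.89, 3.48), J = (4.89, -3.48). Equal radii place M and F the same way about T: M = T + 6.0·n = (26.3, 47.4), F = T − 6.0·n = (36.1, 40.5). So M.x = 26.3.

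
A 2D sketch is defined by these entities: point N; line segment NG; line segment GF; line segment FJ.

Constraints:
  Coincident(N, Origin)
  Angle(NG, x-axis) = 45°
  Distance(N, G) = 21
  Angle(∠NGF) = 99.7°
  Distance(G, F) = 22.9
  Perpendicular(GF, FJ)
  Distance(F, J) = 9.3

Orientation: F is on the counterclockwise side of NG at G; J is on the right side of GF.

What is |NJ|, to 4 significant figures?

39.99

∠NGF = 99.7°, so GF runs at 45.0° + (180° − 99.7°) = 125.3° from the x-axis; with |GF| = 22.9, F = G + 22.9·(cos 125.3°, sin 125.3°) = (1.616, 33.54). The perpendicularity gives FJ at right angles to GF; with |FJ| = 9.3 on the right of GF, J = F + 9.3·(0.8161, 0.5779) = (9.206, 38.91). Then |NJ| = |J − N| = 39.99.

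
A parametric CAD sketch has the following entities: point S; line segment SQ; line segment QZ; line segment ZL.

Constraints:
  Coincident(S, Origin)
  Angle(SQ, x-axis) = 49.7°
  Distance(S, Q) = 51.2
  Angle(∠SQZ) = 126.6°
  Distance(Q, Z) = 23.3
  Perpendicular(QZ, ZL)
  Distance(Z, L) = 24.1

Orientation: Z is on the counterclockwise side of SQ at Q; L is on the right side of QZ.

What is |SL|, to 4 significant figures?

84.55

∠SQZ = 126.6°, so QZ runs at 49.7° + (180° − 126.6°) = 103.1° from the x-axis; with |QZ| = 23.3, Z = Q + 23.3·(cos 103.1°, sin 103.1°) = (27.83, 61.74). The perpendicularity gives ZL at right angles to QZ; with |ZL| = 24.1 on the right of QZ, L = Z + 24.1·(0.9740, 0.2267) = (51.31, 67.20). Then |SL| = |L − S| = 84.55.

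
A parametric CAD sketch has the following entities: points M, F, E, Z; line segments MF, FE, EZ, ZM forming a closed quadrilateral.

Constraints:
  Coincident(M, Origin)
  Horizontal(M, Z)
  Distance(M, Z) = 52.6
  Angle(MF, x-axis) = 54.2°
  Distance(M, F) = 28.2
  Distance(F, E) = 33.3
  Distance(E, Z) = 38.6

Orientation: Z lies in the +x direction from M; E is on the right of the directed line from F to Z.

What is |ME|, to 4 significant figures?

18.61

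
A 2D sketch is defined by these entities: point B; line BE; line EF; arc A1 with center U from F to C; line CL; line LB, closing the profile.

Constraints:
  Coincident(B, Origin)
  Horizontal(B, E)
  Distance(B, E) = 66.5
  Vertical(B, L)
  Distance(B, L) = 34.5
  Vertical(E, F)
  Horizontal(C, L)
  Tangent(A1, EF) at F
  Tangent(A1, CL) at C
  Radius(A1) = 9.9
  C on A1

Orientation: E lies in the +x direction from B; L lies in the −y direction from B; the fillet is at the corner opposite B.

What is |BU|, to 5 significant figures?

61.715

B is at the origin; BE is horizontal with |BE| = 66.5 and E on the +x side, so E = (66.500, 0.0000). B and L share the same x with |BL| = 34.5 and L on the −y side, so L = (0.0000, -34.500). The virtual corner opposite B is at (66.500, -34.500). Since A1 is tangent to EF there, UF ⟂ EF and A1 meets CL tangentially, so UC is at right angles to CL, with radius 9.9, so the center U sits 9.9 in from both sides at U = (56.600, -24.600). Then |BU| = |U − B| = 61.715.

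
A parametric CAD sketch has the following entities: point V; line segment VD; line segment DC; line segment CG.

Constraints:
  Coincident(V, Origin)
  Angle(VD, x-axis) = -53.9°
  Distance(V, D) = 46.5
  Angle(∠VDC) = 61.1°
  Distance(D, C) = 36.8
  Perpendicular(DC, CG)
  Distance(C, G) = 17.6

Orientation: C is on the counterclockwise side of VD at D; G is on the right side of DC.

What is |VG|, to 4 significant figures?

60.04

V is at the origin; VD runs at -53.9° with length 46.5, so D = 46.5·(cos -53.9°, sin -53.9°) = (27.40, -37.57). ∠VDC = 61.1°, so DC runs at -53.9° + (180° − 61.1°) = 65.00° from the x-axis; with |DC| = 36.8, C = D + 36.8·(cos 65.00°, sin 65.00°) = (42.95, -4.219). DC ⟂ CG; with |CG| = 17.6 on the right of DC, G = C + 17.6·(0.9063, -0.4226) = (58.90, -11.66). Then |VG| = |G − V| = 60.04.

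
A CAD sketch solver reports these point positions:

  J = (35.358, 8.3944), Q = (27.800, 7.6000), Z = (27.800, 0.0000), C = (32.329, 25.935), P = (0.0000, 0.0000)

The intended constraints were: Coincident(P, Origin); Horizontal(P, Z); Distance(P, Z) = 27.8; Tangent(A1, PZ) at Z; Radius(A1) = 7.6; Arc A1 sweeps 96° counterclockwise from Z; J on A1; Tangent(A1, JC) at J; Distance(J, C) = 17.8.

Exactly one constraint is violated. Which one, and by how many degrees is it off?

Tangent(A1, JC) at J — off by 3.80°.

P = (0.00, 0.00) ✓; P.y = 0.00, Z.y = 0.00 ✓; |PZ| = 27.80 ✓; ∠(QZ, ZP) = 90.00° ✓; |QZ| = 7.600 ✓; bearing(Q→J) − bearing(Q→Z) = 96.00° ✓; |QJ| = 7.600 ✓; ∠(QJ, JC) = 86.20° ✗; |JC| = 17.80 ✓.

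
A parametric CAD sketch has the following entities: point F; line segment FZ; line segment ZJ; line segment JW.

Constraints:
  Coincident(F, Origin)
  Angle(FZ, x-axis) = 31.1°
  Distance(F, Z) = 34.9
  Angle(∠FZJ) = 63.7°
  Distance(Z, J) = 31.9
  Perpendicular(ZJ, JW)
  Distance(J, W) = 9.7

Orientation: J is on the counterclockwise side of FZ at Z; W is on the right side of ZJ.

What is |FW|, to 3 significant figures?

44.2

F is at the origin; FZ runs at 31.1° with length 34.9, so Z = 34.9·(cos 31.1°, sin 31.1°) = (29.9, 18.0). ∠FZJ = 63.7°, so ZJ runs at 31.1° + (180° − 63.7°) = 147° from the x-axis; with |ZJ| = 31.9, J = Z + 31.9·(cos 147°, sin 147°) = (3.01, 35.2). ZJ is perpendicular to JW; with |JW| = 9.7 on the right of ZJ, W = J + 9.7·(0.539, 0.842) = (8.24, 43.4). Then |FW| = |W − F| = 44.2.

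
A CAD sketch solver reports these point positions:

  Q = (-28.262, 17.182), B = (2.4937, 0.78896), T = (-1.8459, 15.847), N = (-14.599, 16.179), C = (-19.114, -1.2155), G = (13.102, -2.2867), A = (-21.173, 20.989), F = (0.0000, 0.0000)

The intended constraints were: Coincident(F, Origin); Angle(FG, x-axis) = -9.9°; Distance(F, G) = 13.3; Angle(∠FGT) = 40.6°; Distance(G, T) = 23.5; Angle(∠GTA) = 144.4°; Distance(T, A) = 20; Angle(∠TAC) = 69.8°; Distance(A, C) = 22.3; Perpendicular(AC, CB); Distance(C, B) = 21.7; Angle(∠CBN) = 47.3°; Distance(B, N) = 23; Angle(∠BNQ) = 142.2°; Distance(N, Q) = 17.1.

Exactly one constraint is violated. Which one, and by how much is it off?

Distance(N, Q) = 17.1 — off by 3.40.

F = (0.00, 0.00) ✓; FG at -9.900° ✓; |FG| = 13.30 ✓; ∠FGT = 40.60° ✓; |GT| = 23.50 ✓; ∠GTA = 144.4° ✓; |TA| = 20.00 ✓; ∠TAC = 69.80° ✓; |AC| = 22.30 ✓; ∠(AC, CB) = 90.00° ✓; |CB| = 21.70 ✓; ∠CBN = 47.30° ✓; |BN| = 23.00 ✓; ∠BNQ = 142.2° ✓; |NQ| = 13.70 ✗.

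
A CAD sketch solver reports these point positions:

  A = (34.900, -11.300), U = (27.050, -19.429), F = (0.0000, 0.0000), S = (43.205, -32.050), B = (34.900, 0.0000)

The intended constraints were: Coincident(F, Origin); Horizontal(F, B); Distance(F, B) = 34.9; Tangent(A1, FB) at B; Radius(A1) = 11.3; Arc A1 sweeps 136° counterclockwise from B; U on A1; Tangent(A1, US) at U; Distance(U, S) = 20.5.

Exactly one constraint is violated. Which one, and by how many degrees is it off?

Tangent(A1, US) at U — off by 6.00°.

F = (0.00, 0.00) ✓; F.y = 0.00, B.y = 0.00 ✓; |FB| = 34.90 ✓; ∠(AB, BF) = 90.00° ✓; |AB| = 11.30 ✓; bearing(A→U) − bearing(A→B) = 136.0° ✓; |AU| = 11.30 ✓; ∠(AU, US) = 84.00° ✗; |US| = 20.50 ✓.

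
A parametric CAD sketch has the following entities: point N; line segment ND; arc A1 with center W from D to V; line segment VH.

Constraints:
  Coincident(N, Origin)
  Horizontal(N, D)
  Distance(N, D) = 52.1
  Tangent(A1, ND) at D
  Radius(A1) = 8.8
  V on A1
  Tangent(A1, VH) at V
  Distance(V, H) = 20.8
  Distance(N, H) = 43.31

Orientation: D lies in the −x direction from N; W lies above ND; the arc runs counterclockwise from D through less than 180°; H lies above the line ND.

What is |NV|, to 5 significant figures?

44.340

Checks: N.y = 0.00, D.y = 0.00 ✓; |WV| = 8.800 ✓; ∠(WV, VH) = 90.00° ✓; |VH| = 20.80 ✓; |NH| = 43.31 ✓.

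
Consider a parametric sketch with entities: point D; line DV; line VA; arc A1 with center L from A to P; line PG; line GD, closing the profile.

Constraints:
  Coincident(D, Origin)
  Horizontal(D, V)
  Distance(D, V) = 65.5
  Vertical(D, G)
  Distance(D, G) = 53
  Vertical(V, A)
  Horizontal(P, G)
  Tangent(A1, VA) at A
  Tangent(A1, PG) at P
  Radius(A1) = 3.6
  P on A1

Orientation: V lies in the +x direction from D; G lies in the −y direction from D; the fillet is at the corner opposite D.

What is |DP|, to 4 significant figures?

81.49

D is at the origin; D and V share the same y with |DV| = 65.5 and V on the +x side, so V = (65.50, 0.000). DG is vertical with |DG| = 53.0 and G on the −y side, so G = (0.000, -53.00). The virtual corner opposite D is at (65.50, -53.00). A1 meets VA tangentially, so LA is at right angles to VA and tangency of A1 to PG means the radius LP is perpendicular to PG, with radius 3.6, so the center L sits 3.6 in from both sides at L = (61.90, -49.40). That places the tangent points at A = (65.50, -49.40) on VA and P = (61.90, -53.00) on PG. Then |DP| = |P − D| = 81.49.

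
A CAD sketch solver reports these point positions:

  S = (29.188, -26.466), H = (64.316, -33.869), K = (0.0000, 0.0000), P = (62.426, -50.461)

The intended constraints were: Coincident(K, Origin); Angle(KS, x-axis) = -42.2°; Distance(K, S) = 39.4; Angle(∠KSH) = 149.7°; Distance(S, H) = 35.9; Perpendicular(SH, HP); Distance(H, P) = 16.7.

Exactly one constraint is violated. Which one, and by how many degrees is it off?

Perpendicular(SH, HP) — off by 5.40°.

K = (0.00, 0.00) ✓; KS at -42.20° ✓; |KS| = 39.40 ✓; ∠KSH = 149.7° ✓; |SH| = 35.90 ✓; ∠(SH, HP) = 84.60° ✗; |HP| = 16.70 ✓.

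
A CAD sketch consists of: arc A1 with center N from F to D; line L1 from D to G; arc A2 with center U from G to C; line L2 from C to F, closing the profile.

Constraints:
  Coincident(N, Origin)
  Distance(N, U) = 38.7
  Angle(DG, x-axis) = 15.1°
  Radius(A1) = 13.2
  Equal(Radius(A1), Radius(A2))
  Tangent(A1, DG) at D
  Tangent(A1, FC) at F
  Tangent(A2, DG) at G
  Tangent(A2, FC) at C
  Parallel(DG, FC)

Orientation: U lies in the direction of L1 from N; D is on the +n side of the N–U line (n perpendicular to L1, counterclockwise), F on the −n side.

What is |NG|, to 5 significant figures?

40.889

The slot axis is L1's direction at 15.1°, so u = (cos 15.1°, sin 15.1°) = (0.96547, 0.26050) and n = (−sin 15.1°, cos 15.1°) = (-0.26050, 0.96547). N is at the origin and U lies 38.7 along u from N, so U = 38.7·u = (37.364, 10.082). Tangency of A1 to both parallel lines with radius 13.2 puts D and F at N ± 13.2·n: D = (-3.4387, 12.744), F = (3.4387, -12.744). Equal radii place G and C the same way about U: G = U + 13.2·n = (33.925, 22.826), C = U − 13.2·n = (40.802, -2.6627). Then |NG| = |G − N| = 40.889.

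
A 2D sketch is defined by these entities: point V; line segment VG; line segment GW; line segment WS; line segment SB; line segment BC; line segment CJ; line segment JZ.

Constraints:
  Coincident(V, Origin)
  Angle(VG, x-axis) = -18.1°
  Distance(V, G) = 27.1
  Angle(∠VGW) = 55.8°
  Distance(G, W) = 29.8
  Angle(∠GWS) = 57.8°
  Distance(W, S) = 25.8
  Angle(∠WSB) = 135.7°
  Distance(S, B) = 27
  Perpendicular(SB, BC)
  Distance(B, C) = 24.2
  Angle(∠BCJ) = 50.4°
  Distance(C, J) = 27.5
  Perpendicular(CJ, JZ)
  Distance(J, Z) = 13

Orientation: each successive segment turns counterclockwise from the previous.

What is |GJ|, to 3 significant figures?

18.9

V is at the origin; VG runs at -18.1° with length 27.1, so G = (25.8, -8.42). ∠VGW = 55.8° gives GW at 106° from the x-axis; with |GW| = 29.8, W = (17.5, 20.2). ∠GWS = 57.8° gives WS at -132° from the x-axis; with |WS| = 25.8, S = (0.332, 0.949). ∠WSB = 135.7° gives SB at -87.4° from the x-axis; with |SB| = 27.0, B = (1.56, -26.0). The perpendicularity gives BC at right angles to SB, so BC runs at 2.60°; with |BC| = 24.2, C = (25.7, -24.9). ∠BCJ = 50.4° gives CJ at 132° from the x-axis; with |CJ| = 27.5, J = (7.26, -4.55). Then |GJ| = |J − G| = 18.9.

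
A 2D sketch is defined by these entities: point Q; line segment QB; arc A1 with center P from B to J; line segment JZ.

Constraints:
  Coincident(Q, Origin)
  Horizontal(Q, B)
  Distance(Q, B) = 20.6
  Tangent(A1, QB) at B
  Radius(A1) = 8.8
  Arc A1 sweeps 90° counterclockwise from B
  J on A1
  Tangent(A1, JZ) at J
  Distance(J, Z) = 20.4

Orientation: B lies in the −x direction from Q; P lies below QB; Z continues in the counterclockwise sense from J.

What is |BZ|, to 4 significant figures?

30.50

On A1, B sits at bearing 90° from P; a 90° counterclockwise sweep puts J at bearing 180°, so J = P + 8.8·(cos 180°, sin 180°) = (-29.40, -8.800). Since A1 is tangent to JZ there, PJ ⟂ JZ, so JZ runs along (−sin 180°, cos 180°); with |JZ| = 20.4, Z = (-29.40, -29.20). Then |BZ| = |Z − B| = 30.50.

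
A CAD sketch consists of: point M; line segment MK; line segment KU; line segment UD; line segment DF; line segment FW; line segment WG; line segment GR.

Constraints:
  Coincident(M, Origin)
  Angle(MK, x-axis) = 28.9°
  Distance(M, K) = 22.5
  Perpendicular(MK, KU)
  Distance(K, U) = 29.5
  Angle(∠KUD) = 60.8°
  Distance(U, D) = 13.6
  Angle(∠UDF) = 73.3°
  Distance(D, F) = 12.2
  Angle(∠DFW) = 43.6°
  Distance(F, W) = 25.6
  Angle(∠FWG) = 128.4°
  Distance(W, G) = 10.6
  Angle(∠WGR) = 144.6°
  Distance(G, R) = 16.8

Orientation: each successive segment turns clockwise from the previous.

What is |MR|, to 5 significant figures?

46.930

M is at the origin; MK runs at 28.9° with length 22.5, so K = (19.698, 10.874). The perpendicularity gives KU at right angles to MK, so KU runs at -61.100°; with |KU| = 29.5, U = (33.955, -14.952). ∠KUD = 60.8° gives UD at 179.70° from the x-axis; with |UD| = 13.6, D = (20.355, -14.881). ∠UDF = 73.3° gives DF at 73.000° from the x-axis; with |DF| = 12.2, F = (23.922, -3.2142). ∠DFW = 43.6° gives FW at -63.400° from the x-axis; with |FW| = 25.6, W = (35.385, -26.105). ∠FWG = 128.4° gives WG at -115.00° from the x-axis; with |WG| = 10.6, G = (30.905, -35.711). ∠WGR = 144.6° gives GR at -150.40° from the x-axis; with |GR| = 16.8, R = (16.297, -44.010). Then |MR| = |R − M| = 46.930.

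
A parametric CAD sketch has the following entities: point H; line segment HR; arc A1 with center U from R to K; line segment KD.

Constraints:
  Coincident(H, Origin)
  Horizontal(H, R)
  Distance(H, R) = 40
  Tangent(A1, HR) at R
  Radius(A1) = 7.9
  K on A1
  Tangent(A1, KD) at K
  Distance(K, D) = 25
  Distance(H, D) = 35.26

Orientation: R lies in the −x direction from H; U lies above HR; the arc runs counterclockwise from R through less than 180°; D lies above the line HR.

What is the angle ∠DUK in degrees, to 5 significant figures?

72.463°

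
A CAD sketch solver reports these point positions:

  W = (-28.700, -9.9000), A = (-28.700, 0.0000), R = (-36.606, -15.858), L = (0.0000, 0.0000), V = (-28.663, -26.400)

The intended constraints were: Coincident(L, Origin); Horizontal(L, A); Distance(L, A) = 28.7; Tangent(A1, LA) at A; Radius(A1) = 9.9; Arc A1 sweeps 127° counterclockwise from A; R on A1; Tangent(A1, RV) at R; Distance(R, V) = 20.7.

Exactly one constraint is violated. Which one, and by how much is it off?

Distance(R, V) = 20.7 — off by 7.50.

L = (0.00, 0.00) ✓; L.y = 0.00, A.y = 0.00 ✓; |LA| = 28.70 ✓; ∠(WA, AL) = 90.00° ✓; |WA| = 9.900 ✓; bearing(W→R) − bearing(W→A) = 127.0° ✓; |WR| = 9.900 ✓; ∠(WR, RV) = 90.01° ✓; |RV| = 13.20 ✗.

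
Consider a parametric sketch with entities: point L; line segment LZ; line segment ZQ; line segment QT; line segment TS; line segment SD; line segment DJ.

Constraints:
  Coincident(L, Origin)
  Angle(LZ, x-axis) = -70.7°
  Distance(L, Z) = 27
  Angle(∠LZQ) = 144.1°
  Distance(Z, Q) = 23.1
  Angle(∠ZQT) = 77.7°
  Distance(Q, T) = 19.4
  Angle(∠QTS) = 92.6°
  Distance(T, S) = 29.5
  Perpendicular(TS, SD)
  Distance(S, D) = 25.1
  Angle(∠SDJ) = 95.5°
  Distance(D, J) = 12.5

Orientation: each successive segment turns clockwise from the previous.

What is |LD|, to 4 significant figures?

31.03

∠QTS = 92.6° gives TS at 63.70° from the x-axis; with |TS| = 29.5, S = (-1.589, -11.80). The perpendicularity gives SD at right angles to TS, so SD runs at -26.30°; with |SD| = 25.1, D = (20.91, -22.92). Then |LD| = |D − L| = 31.03.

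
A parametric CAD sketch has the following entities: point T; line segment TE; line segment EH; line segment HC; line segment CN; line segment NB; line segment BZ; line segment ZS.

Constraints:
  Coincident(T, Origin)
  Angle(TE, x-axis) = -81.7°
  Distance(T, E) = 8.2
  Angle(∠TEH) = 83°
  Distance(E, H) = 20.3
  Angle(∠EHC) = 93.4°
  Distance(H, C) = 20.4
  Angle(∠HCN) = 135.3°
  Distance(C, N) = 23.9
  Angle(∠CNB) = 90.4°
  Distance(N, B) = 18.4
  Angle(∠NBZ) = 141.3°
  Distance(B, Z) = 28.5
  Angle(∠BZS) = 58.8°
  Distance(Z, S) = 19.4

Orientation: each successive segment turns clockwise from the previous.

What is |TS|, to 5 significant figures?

4.8628

T is at the origin; TE runs at -81.7° with length 8.2, so E = (1.1837, -8.1141). ∠TEH = 83.0° gives EH at -178.70° from the x-axis; with |EH| = 20.3, H = (-19.111, -8.5747). ∠EHC = 93.4° gives HC at 94.700° from the x-axis; with |HC| = 20.4, C = (-20.783, 11.757). ∠HCN = 135.3° gives CN at 50.000° from the x-axis; with |CN| = 23.9, N = (-5.4200, 30.065). ∠CNB = 90.4° gives NB at -39.600° from the x-axis; with |NB| = 18.4, B = (8.7575, 18.337). ∠NBZ = 141.3° gives BZ at -78.300° from the x-axis; with |BZ| = 28.5, Z = (14.537, -9.5713). ∠BZS = 58.8° gives ZS at 160.50° from the x-axis; with |ZS| = 19.4, S = (-3.7503, -3.0954). Then |TS| = |S − T| = 4.8628.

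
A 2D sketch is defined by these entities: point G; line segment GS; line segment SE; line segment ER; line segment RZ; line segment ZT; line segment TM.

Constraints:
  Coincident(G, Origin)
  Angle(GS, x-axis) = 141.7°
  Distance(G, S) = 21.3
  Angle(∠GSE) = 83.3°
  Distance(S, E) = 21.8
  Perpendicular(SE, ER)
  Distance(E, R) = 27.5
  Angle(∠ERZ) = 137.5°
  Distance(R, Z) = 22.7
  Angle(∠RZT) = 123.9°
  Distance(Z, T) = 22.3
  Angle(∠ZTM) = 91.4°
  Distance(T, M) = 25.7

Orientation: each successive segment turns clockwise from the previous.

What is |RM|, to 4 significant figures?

36.24

∠RZT = 123.9° gives ZT at -143.6° from the x-axis; with |ZT| = 22.3, T = (1.186, -26.74). ∠ZTM = 91.4° gives TM at 127.8° from the x-axis; with |TM| = 25.7, M = (-14.57, -6.434). Then |RM| = |M − R| = 36.24.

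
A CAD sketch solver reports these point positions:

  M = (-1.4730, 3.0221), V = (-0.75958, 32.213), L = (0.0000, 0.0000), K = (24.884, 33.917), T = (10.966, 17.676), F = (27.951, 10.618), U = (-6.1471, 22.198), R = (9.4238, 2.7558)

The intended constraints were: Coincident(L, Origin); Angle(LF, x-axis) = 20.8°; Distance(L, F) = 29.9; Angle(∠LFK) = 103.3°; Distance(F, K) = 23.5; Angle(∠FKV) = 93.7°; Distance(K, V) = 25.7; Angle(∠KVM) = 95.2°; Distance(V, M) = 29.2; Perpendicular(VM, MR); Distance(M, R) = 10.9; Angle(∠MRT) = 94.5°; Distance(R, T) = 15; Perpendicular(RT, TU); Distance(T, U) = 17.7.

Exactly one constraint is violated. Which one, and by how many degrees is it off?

Perpendicular(RT, TU) — off by 8.90°.

L = (0.00, 0.00) ✓; LF at 20.80° ✓; |LF| = 29.90 ✓; ∠LFK = 103.3° ✓; |FK| = 23.50 ✓; ∠FKV = 93.70° ✓; |KV| = 25.70 ✓; ∠KVM = 95.20° ✓; |VM| = 29.20 ✓; ∠(VM, MR) = 90.00° ✓; |MR| = 10.90 ✓; ∠MRT = 94.50° ✓; |RT| = 15.00 ✓; ∠(RT, TU) = 81.10° ✗; |TU| = 17.70 ✓.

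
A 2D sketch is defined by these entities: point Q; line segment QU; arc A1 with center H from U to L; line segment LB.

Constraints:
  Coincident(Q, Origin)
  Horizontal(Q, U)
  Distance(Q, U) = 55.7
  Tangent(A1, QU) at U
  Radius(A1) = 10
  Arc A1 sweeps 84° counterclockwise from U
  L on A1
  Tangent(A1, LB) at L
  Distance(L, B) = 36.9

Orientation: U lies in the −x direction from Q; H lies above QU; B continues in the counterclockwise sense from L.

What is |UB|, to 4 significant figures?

47.69

Q is at the origin; Q and U share the same y with |QU| = 55.7 and U on the −x side, so U = (-55.70, 0.000). A1 meets QU tangentially, so HU is at right angles to QU, so H = U + (0, 10) = (-55.70, 10.00). On A1, U sits at bearing -90° from H; an 84° counterclockwise sweep puts L at bearing -6°, so L = H + 10.0·(cos -6°, sin -6°) = (-45.75, 8.955). Tangency of A1 to LB means the radius HL is perpendicular to LB, so LB runs along (−sin -6°, cos -6°); with |LB| = 36.9, B = (-41.90, 45.65). Then |UB| = |B − U| = 47.69.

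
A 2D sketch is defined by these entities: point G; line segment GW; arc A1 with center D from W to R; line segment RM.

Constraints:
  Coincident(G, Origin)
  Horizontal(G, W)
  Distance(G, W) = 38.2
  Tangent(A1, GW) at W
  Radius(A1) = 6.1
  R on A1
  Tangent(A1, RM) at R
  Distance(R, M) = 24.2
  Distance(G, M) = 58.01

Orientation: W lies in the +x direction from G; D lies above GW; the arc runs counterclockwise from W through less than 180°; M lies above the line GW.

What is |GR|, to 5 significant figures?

44.246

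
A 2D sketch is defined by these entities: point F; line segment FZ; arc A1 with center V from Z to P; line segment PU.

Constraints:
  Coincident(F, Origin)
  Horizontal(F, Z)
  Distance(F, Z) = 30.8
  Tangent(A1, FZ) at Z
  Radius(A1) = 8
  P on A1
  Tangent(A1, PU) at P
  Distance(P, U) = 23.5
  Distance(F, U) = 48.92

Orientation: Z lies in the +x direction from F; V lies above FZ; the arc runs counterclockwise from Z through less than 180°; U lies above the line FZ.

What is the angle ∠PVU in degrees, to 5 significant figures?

71.200°

Checks: |VP| = 8.000 ✓; ∠(VP, PU) = 90.00° ✓; |PU| = 23.50 ✓; |FU| = 48.92 ✓.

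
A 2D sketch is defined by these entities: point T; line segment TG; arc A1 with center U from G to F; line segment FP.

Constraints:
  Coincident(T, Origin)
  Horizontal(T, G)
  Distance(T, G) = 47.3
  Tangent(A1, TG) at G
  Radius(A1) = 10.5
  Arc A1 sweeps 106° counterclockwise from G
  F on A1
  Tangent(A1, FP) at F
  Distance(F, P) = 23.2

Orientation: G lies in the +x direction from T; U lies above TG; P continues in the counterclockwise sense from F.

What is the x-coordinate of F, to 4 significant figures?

57.39

Tangency of A1 to TG means the radius UG is perpendicular to TG, so U = G + (0, 10.5) = (47.30, 10.50). On A1, G sits at bearing -90° from U; a 106° counterclockwise sweep puts F at bearing 16°, so F = U + 10.5·(cos 16°, sin 16°) = (57.39, 13.39). So F.x = 57.39.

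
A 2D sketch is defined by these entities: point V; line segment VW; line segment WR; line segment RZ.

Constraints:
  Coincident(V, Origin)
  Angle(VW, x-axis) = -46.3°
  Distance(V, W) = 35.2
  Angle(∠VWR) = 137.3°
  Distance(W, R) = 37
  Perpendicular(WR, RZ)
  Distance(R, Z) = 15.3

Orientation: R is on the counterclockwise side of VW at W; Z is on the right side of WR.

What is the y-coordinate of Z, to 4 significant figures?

-43.04

V is at the origin; VW runs at -46.3° with length 35.2, so W = 35.2·(cos -46.3°, sin -46.3°) = (24.32, -25.45). ∠VWR = 137.3°, so WR runs at -46.3° + (180° − 137.3°) = -3.600° from the x-axis; with |WR| = 37.0, R = W + 37.0·(cos -3.600°, sin -3.600°) = (61.25, -27.77). The perpendicularity gives RZ at right angles to WR; with |RZ| = 15.3 on the right of WR, Z = R + 15.3·(-0.06279, -0.9980) = (60.29, -43.04). So Z.y = -43.04.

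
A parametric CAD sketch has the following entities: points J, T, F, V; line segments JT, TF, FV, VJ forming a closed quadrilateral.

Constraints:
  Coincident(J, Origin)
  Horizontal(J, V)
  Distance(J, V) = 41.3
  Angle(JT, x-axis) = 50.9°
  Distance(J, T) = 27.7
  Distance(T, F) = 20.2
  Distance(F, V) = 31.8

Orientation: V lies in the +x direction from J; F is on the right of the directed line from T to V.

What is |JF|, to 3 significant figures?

10.1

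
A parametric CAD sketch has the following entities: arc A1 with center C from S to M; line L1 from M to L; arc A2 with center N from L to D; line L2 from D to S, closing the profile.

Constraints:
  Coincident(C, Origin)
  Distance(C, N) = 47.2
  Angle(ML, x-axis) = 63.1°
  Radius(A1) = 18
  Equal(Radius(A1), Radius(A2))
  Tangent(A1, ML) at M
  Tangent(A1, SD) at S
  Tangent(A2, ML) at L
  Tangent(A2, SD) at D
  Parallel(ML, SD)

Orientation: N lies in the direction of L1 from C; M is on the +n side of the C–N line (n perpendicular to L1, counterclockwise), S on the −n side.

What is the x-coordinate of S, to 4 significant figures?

16.05

C is at the origin and N lies 47.2 along u from C, so N = 47.2·u = (21.35, 42.09). Tangency of A1 to both parallel lines with radius 18.0 puts M and S at C ± 18.0·n: M = (-16.05, 8.144), S = (16.05, -8.144). So S.x = 16.05.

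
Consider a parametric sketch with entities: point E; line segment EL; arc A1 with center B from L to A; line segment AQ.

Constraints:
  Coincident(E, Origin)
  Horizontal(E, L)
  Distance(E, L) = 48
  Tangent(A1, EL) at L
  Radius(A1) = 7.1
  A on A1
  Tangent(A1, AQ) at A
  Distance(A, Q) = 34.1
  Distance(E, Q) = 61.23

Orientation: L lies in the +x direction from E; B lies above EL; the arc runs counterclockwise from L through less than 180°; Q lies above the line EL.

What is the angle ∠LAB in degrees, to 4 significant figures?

36.45°

Checks: ∠(BL, LE) = 90.00° ✓; |BL| = 7.100 ✓; |BA| = 7.100 ✓; ∠(BA, AQ) = 90.00° ✓; |AQ| = 34.10 ✓; |EQ| = 61.23 ✓.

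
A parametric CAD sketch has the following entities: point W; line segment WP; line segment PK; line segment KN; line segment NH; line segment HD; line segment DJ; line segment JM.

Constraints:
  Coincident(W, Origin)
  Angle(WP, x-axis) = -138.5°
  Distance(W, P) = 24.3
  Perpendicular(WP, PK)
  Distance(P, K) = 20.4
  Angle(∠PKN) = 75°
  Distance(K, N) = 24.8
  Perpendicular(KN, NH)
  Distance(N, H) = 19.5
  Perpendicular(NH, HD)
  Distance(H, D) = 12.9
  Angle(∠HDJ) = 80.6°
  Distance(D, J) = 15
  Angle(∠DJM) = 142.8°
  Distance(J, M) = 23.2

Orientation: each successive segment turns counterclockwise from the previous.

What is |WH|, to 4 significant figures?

7.255

W is at the origin; WP runs at -138.5° with length 24.3, so P = (-18.20, -16.10). WP is perpendicular to PK, so PK runs at -48.50°; with |PK| = 20.4, K = (-4.682, -31.38). ∠PKN = 75.0° gives KN at 56.50° from the x-axis; with |KN| = 24.8, N = (9.006, -10.70). KN is perpendicular to NH, so NH runs at 146.5°; with |NH| = 19.5, H = (-7.255, 0.06278). Then |WH| = |H − W| = 7.255.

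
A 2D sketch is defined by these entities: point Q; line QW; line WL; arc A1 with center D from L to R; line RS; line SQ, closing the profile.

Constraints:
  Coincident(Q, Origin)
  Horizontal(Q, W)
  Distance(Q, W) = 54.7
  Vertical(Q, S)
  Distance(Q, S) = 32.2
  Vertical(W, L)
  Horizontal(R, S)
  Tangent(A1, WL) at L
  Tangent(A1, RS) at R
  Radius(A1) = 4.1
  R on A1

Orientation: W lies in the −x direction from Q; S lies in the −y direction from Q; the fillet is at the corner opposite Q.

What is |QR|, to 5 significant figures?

59.977

Q is at the origin; Q and W share the same y with |QW| = 54.7 and W on the −x side, so W = (-54.700, 0.0000). QS is vertical with |QS| = 32.2 and S on the −y side, so S = (0.0000, -32.200). The virtual corner opposite Q is at (-54.700, -32.200). The tangent condition forces DL to be normal to WL and since A1 is tangent to RS there, DR ⟂ RS, with radius 4.1, so the center D sits 4.1 in from both sides at D = (-50.600, -28.100). That places the tangent points at L = (-54.700, -28.100) on WL and R = (-50.600, -32.200) on RS. Then |QR| = |R − Q| = 59.977.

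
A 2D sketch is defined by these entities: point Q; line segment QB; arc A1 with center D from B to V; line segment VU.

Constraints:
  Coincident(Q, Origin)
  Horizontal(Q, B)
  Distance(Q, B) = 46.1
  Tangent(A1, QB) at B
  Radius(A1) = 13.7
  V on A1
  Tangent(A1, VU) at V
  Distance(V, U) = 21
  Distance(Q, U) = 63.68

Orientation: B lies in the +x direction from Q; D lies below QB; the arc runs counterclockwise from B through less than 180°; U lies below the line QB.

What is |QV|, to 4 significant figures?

43.06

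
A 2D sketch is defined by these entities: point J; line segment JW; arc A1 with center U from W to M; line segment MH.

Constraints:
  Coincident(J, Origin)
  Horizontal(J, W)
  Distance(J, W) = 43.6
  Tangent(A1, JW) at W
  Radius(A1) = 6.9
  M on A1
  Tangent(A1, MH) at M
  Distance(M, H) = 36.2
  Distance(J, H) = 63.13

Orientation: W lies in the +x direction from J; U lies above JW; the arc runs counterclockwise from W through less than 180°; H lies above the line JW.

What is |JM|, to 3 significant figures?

51.0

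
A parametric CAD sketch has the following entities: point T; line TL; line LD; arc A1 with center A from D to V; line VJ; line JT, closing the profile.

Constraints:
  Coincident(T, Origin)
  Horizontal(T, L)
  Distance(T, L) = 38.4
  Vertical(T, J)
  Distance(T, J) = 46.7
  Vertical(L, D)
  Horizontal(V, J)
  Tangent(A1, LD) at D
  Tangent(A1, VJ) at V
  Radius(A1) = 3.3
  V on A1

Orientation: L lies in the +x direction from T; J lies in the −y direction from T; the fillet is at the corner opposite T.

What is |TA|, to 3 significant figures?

55.8

T is at the origin; T and L share the same y with |TL| = 38.4 and L on the +x side, so L = (38.4, 0.00). TJ is vertical with |TJ| = 46.7 and J on the −y side, so J = (0.00, -46.7). The virtual corner opposite T is at (38.4, -46.7). Tangency of A1 to LD means the radius AD is perpendicular to LD and tangency of A1 to VJ means the radius AV is perpendicular to VJ, with radius 3.3, so the center A sits 3.3 in from both sides at A = (35.1, -43.4). Then |TA| = |A − T| = 55.8.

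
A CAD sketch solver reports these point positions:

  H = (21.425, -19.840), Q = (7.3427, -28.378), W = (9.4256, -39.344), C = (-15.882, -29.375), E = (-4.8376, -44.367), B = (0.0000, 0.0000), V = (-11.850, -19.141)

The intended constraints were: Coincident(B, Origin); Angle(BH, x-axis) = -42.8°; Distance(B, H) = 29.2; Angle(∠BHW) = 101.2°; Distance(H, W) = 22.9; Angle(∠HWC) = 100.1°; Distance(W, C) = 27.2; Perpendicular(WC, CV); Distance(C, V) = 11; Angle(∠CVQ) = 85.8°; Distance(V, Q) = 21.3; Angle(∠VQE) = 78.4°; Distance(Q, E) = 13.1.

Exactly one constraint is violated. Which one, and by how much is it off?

Distance(Q, E) = 13.1 — off by 7.00.

B = (0.00, 0.00) ✓; BH at -42.80° ✓; |BH| = 29.20 ✓; ∠BHW = 101.2° ✓; |HW| = 22.90 ✓; ∠HWC = 100.1° ✓; |WC| = 27.20 ✓; ∠(WC, CV) = 90.00° ✓; |CV| = 11.00 ✓; ∠CVQ = 85.80° ✓; |VQ| = 21.30 ✓; ∠VQE = 78.40° ✓; |QE| = 20.10 ✗.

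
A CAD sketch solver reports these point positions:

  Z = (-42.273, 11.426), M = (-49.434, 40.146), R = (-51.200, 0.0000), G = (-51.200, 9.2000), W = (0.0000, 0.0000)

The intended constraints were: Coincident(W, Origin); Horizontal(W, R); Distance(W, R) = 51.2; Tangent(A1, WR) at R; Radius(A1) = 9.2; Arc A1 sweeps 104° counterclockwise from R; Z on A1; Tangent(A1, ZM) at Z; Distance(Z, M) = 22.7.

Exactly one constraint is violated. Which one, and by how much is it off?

Distance(Z, M) = 22.7 — off by 6.90.

W = (0.00, 0.00) ✓; W.y = 0.00, R.y = 0.00 ✓; |WR| = 51.20 ✓; ∠(GR, RW) = 90.00° ✓; |GR| = 9.200 ✓; bearing(G→Z) − bearing(G→R) = 104.0° ✓; |GZ| = 9.200 ✓; ∠(GZ, ZM) = 90.00° ✓; |ZM| = 29.60 ✗.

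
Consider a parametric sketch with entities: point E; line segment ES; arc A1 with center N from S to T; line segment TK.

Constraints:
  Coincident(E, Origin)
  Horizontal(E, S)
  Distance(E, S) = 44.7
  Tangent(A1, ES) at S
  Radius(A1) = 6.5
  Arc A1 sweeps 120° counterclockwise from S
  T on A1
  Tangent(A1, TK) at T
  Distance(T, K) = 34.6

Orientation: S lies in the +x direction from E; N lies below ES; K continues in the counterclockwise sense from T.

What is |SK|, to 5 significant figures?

41.394

E is at the origin; ES is horizontal with |ES| = 44.7 and S on the +x side, so S = (44.700, 0.0000). Tangency of A1 to ES means the radius NS is perpendicular to ES, so N = S + (0, -6.5) = (44.700, -6.5000). On A1, S sits at bearing 90° from N; a 120° counterclockwise sweep puts T at bearing 210°, so T = N + 6.5·(cos 210°, sin 210°) = (39.071, -9.7500). A1 meets TK tangentially, so NT is at right angles to TK, so TK runs along (−sin 210°, cos 210°); with |TK| = 34.6, K = (56.371, -39.714). Then |SK| = |K − S| = 41.394.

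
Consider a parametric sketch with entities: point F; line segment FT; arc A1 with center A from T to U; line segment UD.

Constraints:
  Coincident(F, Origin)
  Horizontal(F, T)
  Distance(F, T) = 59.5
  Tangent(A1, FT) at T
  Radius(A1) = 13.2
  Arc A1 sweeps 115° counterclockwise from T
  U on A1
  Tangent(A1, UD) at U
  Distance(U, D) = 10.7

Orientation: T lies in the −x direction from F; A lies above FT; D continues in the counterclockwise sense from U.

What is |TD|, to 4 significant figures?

29.43

F is at the origin; F and T share the same y with |FT| = 59.5 and T on the −x side, so T = (-59.50, 0.000). The tangent condition forces AT to be normal to FT, so A = T + (0, 13.2) = (-59.50, 13.20). On A1, T sits at bearing -90° from A; a 115° counterclockwise sweep puts U at bearing 25°, so U = A + 13.2·(cos 25°, sin 25°) = (-47.54, 18.78). The tangent condition forces AU to be normal to UD, so UD runs along (−sin 25°, cos 25°); with |UD| = 10.7, D = (-52.06, 28.48). Then |TD| = |D − T| = 29.43.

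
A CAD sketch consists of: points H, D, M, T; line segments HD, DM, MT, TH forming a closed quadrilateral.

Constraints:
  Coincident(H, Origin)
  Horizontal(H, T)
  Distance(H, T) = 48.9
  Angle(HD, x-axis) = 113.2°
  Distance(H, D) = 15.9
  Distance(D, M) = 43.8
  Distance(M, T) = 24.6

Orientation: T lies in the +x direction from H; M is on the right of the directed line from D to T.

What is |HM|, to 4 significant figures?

30.69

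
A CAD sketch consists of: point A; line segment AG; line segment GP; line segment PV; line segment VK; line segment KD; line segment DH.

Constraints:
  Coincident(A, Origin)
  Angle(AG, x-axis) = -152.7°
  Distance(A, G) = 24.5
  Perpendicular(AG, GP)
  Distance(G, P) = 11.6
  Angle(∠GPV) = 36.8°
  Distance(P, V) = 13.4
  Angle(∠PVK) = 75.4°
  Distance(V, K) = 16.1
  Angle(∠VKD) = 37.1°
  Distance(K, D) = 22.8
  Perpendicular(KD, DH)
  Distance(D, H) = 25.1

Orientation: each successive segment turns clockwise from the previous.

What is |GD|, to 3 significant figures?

15.2

A is at the origin; AG runs at -152.7° with length 24.5, so G = (-21.8, -11.2). AG is perpendicular to GP, so GP runs at 117°; with |GP| = 11.6, P = (-27.1, -0.929). ∠GPV = 36.8° gives PV at -25.9° from the x-axis; with |PV| = 13.4, V = (-15.0, -6.78). ∠PVK = 75.4° gives VK at -130° from the x-axis; with |VK| = 16.1, K = (-25.5, -19.0). ∠VKD = 37.1° gives KD at 86.6° from the x-axis; with |KD| = 22.8, D = (-24.1, 3.74). Then |GD| = |D − G| = 15.2.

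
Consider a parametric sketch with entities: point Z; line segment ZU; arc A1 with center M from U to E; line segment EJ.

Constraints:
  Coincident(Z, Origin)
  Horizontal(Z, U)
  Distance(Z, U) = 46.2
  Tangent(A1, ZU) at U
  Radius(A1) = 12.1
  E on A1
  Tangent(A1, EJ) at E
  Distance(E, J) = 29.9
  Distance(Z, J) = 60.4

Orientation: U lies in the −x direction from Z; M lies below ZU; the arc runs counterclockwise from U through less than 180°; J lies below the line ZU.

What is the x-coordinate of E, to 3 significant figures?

-56.6

Checks: |ME| = 12.10 ✓; ∠(ME, EJ) = 90.00° ✓; |EJ| = 29.90 ✓; |ZJ| = 60.40 ✓.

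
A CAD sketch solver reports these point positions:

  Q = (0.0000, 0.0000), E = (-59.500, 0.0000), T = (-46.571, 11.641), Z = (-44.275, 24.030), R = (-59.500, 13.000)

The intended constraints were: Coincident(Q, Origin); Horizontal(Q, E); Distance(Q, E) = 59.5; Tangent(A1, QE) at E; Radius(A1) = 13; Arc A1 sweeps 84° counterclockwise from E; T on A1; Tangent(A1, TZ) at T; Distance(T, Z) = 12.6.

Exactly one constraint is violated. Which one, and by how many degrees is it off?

Tangent(A1, TZ) at T — off by 4.50°.

Q = (0.00, 0.00) ✓; Q.y = 0.00, E.y = 0.00 ✓; |QE| = 59.50 ✓; ∠(RE, EQ) = 90.00° ✓; |RE| = 13.00 ✓; bearing(R→T) − bearing(R→E) = 84.00° ✓; |RT| = 13.00 ✓; ∠(RT, TZ) = 94.50° ✗; |TZ| = 12.60 ✓.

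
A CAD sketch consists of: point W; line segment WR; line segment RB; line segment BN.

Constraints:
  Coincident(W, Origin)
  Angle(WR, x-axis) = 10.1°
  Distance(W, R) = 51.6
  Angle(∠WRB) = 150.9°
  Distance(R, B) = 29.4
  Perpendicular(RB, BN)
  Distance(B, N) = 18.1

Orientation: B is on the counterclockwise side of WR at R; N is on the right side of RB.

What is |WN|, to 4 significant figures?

86.10

∠WRB = 150.9°, so RB runs at 10.1° + (180° − 150.9°) = 39.20° from the x-axis; with |RB| = 29.4, B = R + 29.4·(cos 39.20°, sin 39.20°) = (73.58, 27.63). The perpendicularity gives BN at right angles to RB; with |BN| = 18.1 on the right of RB, N = B + 18.1·(0.6320, -0.7749) = (85.02, 13.60). Then |WN| = |N − W| = 86.10.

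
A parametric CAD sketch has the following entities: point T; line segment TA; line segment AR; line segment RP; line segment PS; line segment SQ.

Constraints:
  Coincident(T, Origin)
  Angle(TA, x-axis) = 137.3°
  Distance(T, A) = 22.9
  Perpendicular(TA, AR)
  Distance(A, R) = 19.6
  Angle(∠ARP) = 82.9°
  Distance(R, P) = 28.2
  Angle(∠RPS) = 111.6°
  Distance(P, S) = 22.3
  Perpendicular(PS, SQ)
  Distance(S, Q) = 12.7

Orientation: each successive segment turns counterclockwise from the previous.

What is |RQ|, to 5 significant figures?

35.367

T is at the origin; TA runs at 137.3° with length 22.9, so A = (-16.830, 15.530). The perpendicularity gives AR at right angles to TA, so AR runs at -132.70°; with |AR| = 19.6, R = (-30.121, 1.1255). ∠ARP = 82.9° gives RP at -35.600° from the x-axis; with |RP| = 28.2, P = (-7.1920, -15.290). ∠RPS = 111.6° gives PS at 32.800° from the x-axis; with |PS| = 22.3, S = (11.553, -3.2102). PS ⟂ SQ, so SQ runs at 122.80°; with |SQ| = 12.7, Q = (4.6729, 7.4650). Then |RQ| = |Q − R| = 35.367.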